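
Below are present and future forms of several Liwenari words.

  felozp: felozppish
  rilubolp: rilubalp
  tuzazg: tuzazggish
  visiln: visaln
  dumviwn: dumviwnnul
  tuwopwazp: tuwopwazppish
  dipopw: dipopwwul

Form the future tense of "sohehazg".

rilubolp and felozp both end in -p yet inflect differently (rilubalp, felozppish), so the final letter is not what conditions the rule; the second-to-last letter is.
"sohehazg" has second-to-last letter 'z'. The stems whose second-to-last letter is 'z' (felozp → felozppish, tuwopwazp → tuwopwazppish, tuzazg → tuzazggish) double the final consonant and add -ish.
The other patterns: stems whose second-to-last letter is 'l' change the last vowel to 'a'; stems whose second-to-last letter is 'p' or 'w' double the final consonant and add -ul.
So sohehazg → sohehazggish.

sohehazggish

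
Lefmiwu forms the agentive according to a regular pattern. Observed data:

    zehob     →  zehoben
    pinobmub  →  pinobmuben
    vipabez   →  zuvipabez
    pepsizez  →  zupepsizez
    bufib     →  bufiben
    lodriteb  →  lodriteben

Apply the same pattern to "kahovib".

lodriteb and pepsizez both have last vowel 'e' yet inflect differently (lodriteben, zupepsizez), so the last vowel is not what conditions the rule; the final letter is.
"kahovib" ends in -b. The stems ending in -b (lodriteb → lodriteben, bufib → bufiben, pinobmub → pinobmuben) add -en.
So kahovib → kahoviben.

kahoviben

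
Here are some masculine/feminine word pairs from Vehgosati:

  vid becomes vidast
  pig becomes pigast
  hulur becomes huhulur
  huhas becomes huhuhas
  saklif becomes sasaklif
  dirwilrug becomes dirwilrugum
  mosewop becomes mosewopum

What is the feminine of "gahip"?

pig and dirwilrug both end in -g yet inflect differently (pigast, dirwilrugum), so the final letter is not what conditions the rule; the number of vowels is.
"gahip" has 2 vowels. The stems with 2 vowels (hulur → huhulur, huhas → huhuhas, saklif → sasaklif) repeat the first consonant+vowel as a prefix.
The other patterns: stems with 1 vowel add -ast; stems with 3 vowels add -um.
So gahip → gagahip.

gagahip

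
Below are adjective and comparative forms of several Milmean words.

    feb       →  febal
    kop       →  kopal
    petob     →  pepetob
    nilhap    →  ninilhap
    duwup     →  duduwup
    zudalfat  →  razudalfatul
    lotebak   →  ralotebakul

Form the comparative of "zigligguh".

feb and petob both end in -b yet inflect differently (febal, pepetob), so the final letter is not what conditions the rule; the number of vowels is.
"zigligguh" has 3 vowels. The stems with 3 vowels (zudalfat → razudalfatul, lotebak → ralotebakul) add ra- … -ul around the stem.
The other patterns: stems with 1 vowel add -al; stems with 2 vowels repeat the first consonant+vowel as a prefix.
So zigligguh → razigligguhul.

razigligguhul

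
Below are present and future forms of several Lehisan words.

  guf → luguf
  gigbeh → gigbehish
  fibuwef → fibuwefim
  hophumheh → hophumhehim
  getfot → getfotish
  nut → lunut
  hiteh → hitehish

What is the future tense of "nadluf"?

nadlufish

nut and getfot both end in -t yet inflect differently (lunut, getfotish), so the final letter is not what conditions the rule; the number of vowels is.
"nadluf" has 2 vowels. The stems with 2 vowels (hiteh → hitehish, gigbeh → gigbehish, getfot → getfotish) add -ish.
So nadluf → nadlufish.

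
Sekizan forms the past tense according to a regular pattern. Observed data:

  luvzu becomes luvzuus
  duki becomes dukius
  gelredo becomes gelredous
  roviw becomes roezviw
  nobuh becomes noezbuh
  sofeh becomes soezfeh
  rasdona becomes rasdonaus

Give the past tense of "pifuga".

pifugaus

luvzu and nobuh both have last vowel 'u' yet inflect differently (luvzuus, noezbuh), so the last vowel is not what conditions the rule; whether the stem ends in a vowel or a consonant is.
"pifuga" ends in a vowel. The stems ending in a vowel (luvzu → luvzuus, rasdona → rasdonaus, gelredo → gelredous) add -us.
The other pattern: stems ending in a consonant insert -ez- after the first vowel.
So pifuga → pifugaus.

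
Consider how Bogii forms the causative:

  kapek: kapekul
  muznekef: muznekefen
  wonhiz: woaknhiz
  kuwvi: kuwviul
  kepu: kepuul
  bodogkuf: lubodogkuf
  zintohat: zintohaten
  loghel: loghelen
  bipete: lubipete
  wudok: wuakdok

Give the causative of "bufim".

kapek and wudok both end in -k yet inflect differently (kapekul, wuakdok), so the final letter is not what conditions the rule; the first letter is.
"bufim" begins with b-. The stems beginning with b- (bodogkuf → lubodogkuf, bipete → lubipete) add the prefix lu-.
The other patterns: stems beginning with k- add -ul; stems beginning with w- insert -ak- after the first vowel; stems beginning with l-, m- or z- add -en.
So bufim → lubufim.

lubufim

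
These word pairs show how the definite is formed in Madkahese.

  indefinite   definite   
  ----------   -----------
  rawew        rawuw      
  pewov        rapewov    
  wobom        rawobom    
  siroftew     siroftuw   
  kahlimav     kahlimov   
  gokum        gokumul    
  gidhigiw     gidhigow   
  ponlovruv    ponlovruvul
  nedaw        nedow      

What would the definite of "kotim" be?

kotom

"kotim" has last vowel 'i'. The one such stem in the data (gidhigiw → gidhigow) changes the last vowel to 'o' (as do kahlimav, nedaw), so the same rule applies.
So kotim → kotom.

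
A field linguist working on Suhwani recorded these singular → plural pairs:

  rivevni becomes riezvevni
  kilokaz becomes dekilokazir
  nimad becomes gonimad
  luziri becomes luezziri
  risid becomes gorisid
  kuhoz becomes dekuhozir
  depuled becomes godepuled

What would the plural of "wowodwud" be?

gowowodwud

luziri and risid both have last vowel 'i' yet inflect differently (luezziri, gorisid), so the last vowel is not what conditions the rule; the final letter is.
"wowodwud" ends in -d. The stems ending in -d (risid → gorisid, depuled → godepuled, nimad → gonimad) add the prefix go-.
The other patterns: stems ending in -i insert -ez- after the first vowel; stems ending in -z add de- … -ir around the stem.
So wowodwud → gowowodwud.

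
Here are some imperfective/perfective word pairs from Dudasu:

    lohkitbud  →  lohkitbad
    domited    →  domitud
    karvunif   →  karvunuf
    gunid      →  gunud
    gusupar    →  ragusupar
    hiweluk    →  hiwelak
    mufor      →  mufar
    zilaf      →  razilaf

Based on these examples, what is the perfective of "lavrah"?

zilaf and karvunif both end in -f yet inflect differently (razilaf, karvunuf), so the final letter is not what conditions the rule; the last vowel is.
"lavrah" has last vowel 'a'. The stems whose last vowel is 'a' (zilaf → razilaf, gusupar → ragusupar) add the prefix ra-.
So lavrah → ralavrah.

ralavrah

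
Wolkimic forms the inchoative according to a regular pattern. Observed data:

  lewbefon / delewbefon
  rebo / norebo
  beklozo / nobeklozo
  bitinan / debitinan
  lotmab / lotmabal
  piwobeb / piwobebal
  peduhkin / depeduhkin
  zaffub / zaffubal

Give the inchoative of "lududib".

lududibal

beklozo and lewbefon both have last vowel 'o' yet inflect differently (nobeklozo, delewbefon), so the last vowel is not what conditions the rule; the final letter is.
"lududib" ends in -b. The stems ending in -b (lotmab → lotmabal, zaffub → zaffubal, piwobeb → piwobebal) add -al.
So lududib → lududibal.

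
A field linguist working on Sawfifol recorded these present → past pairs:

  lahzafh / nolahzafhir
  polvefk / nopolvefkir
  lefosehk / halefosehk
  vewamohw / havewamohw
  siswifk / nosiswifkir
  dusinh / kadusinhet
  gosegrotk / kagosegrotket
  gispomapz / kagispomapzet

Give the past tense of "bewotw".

kabewotwet

lefosehk and siswifk both end in -k yet inflect differently (halefosehk, nosiswifkir), so the final letter is not what conditions the rule; the second-to-last letter is.
"bewotw" has second-to-last letter 't'. The one such stem in the data (gosegrotk → kagosegrotket) adds ka- … -et around the stem, so the same rule applies.
So bewotw → kabewotwet.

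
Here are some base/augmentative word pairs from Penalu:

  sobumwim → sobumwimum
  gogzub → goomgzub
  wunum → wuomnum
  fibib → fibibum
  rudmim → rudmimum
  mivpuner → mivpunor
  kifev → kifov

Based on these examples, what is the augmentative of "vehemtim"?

vehemtimum

wunum and sobumwim both end in -m yet inflect differently (wuomnum, sobumwimum), so the final letter is not what conditions the rule; the last vowel is.
"vehemtim" has last vowel 'i'. The stems whose last vowel is 'i' (sobumwim → sobumwimum, fibib → fibibum, rudmim → rudmimum) add -um.
The other patterns: stems whose last vowel is 'u' insert -om- after the first vowel; stems whose last vowel is 'e' change the last vowel to 'o'.
So vehemtim → vehemtimum.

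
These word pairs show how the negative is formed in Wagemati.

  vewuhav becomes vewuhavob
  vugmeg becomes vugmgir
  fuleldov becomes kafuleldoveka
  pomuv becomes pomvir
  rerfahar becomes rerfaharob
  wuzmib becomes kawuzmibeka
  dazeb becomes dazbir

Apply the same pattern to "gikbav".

fuleldov and vewuhav both end in -v yet inflect differently (kafuleldoveka, vewuhavob), so the final letter is not what conditions the rule; the last vowel is.
"gikbav" has last vowel 'a'. The stems whose last vowel is 'a' (rerfahar → rerfaharob, vewuhav → vewuhavob) add -ob.
The other patterns: stems whose last vowel is 'i' or 'o' add ka- … -eka around the stem; stems whose last vowel is 'e' or 'u' delete the last vowel and add -ir.
So gikbav → gikbavob.

gikbavob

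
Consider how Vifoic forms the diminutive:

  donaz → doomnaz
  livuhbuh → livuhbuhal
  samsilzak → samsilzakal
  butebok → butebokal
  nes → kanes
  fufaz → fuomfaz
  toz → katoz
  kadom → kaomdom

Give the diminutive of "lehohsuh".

lehohsuhal

toz and fufaz both end in -z yet inflect differently (katoz, fuomfaz), so the final letter is not what conditions the rule; the number of vowels is.
"lehohsuh" has 3 vowels. The stems with 3 vowels (samsilzak → samsilzakal, livuhbuh → livuhbuhal, butebok → butebokal) add -al.
The other patterns: stems with 1 vowel add the prefix ka-; stems with 2 vowels insert -om- after the first vowel.
So lehohsuh → lehohsuhal.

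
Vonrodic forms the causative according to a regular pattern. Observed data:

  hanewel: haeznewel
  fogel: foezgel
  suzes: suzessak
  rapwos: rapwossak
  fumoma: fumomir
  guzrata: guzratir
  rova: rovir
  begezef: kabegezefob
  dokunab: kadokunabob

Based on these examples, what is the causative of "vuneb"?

kavunebob

hanewel and suzes both have last vowel 'e' yet inflect differently (haeznewel, suzessak), so the last vowel is not what conditions the rule; the final letter is.
"vuneb" ends in -b. The one such stem in the data (dokunab → kadokunabob) adds ka- … -ob around the stem, so the same rule applies.
So vuneb → kavunebob.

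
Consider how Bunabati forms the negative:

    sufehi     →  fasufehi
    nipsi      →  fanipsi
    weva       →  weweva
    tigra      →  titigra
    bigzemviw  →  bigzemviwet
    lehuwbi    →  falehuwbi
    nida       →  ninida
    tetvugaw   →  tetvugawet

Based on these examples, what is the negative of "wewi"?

lehuwbi and bigzemviw both have last vowel 'i' yet inflect differently (falehuwbi, bigzemviwet), so the last vowel is not what conditions the rule; the final letter is.
"wewi" ends in -i. The stems ending in -i (lehuwbi → falehuwbi, nipsi → fanipsi, sufehi → fasufehi) add the prefix fa-.
The other patterns: stems ending in -a repeat the first consonant+vowel as a prefix; stems ending in -w add -et.
So wewi → fawewi.

fawewi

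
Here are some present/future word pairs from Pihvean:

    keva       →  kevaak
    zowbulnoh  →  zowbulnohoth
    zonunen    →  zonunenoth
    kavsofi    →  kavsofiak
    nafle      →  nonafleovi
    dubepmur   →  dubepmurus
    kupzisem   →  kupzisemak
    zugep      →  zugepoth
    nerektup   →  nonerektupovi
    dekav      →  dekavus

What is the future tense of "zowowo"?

zugep and nerektup both end in -p yet inflect differently (zugepoth, nonerektupovi), so the final letter is not what conditions the rule; the first letter is.
"zowowo" begins with z-. The stems beginning with z- (zowbulnoh → zowbulnohoth, zugep → zugepoth, zonunen → zonunenoth) add -oth.
So zowowo → zowowooth.

zowowooth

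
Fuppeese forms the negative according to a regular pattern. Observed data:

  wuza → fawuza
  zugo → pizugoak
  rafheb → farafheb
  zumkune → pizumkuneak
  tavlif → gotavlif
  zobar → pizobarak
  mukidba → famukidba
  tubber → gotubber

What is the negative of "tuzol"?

tubber and zobar both end in -r yet inflect differently (gotubber, pizobarak), so the final letter is not what conditions the rule; the first letter is.
"tuzol" begins with t-. The stems beginning with t- (tavlif → gotavlif, tubber → gotubber) add the prefix go-.
The other patterns: stems beginning with z- add pi- … -ak around the stem; stems beginning with m-, r- or w- add the prefix fa-.
So tuzol → gotuzol.

gotuzol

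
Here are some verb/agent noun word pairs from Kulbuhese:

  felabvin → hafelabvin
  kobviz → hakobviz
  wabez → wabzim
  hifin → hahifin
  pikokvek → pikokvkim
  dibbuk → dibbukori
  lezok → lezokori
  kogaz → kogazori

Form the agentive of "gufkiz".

hagufkiz

kobviz and wabez both end in -z yet inflect differently (hakobviz, wabzim), so the final letter is not what conditions the rule; the last vowel is.
"gufkiz" has last vowel 'i'. The stems whose last vowel is 'i' (felabvin → hafelabvin, hifin → hahifin, kobviz → hakobviz) add the prefix ha-.
The other patterns: stems whose last vowel is 'e' delete the last vowel and add -im; stems whose last vowel is 'a', 'o' or 'u' add -ori.
So gufkiz → hagufkiz.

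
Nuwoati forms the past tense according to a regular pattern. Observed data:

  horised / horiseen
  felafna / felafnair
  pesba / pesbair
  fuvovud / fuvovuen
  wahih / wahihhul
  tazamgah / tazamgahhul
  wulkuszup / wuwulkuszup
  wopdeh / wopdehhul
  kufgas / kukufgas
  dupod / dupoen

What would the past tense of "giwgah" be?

wopdeh and horised both have last vowel 'e' yet inflect differently (wopdehhul, horiseen), so the last vowel is not what conditions the rule; the final letter is.
"giwgah" ends in -h. The stems ending in -h (wahih → wahihhul, wopdeh → wopdehhul, tazamgah → tazamgahhul) double the final consonant and add -ul.
So giwgah → giwgahhul.

giwgahhul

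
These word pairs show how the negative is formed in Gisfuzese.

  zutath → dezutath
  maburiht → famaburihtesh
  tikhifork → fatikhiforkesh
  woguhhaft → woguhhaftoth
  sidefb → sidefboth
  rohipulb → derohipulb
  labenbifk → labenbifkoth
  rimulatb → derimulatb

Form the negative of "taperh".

tikhifork and labenbifk both end in -k yet inflect differently (fatikhiforkesh, labenbifkoth), so the final letter is not what conditions the rule; the second-to-last letter is.
"taperh" has second-to-last letter 'r'. The one such stem in the data (tikhifork → fatikhiforkesh) adds fa- … -esh around the stem, so the same rule applies.
The other patterns: stems whose second-to-last letter is 'f' add -oth; stems whose second-to-last letter is 'l' or 't' add the prefix de-.
So taperh → fataperhesh.

fataperhesh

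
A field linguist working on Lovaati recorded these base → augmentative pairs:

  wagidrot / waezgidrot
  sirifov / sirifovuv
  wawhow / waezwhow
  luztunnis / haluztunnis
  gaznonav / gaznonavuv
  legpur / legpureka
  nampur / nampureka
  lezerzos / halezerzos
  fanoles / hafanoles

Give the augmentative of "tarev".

tarevuv

wagidrot and sirifov both have last vowel 'o' yet inflect differently (waezgidrot, sirifovuv), so the last vowel is not what conditions the rule; the final letter is.
"tarev" ends in -v. The stems ending in -v (gaznonav → gaznonavuv, sirifov → sirifovuv) add -uv.
The other patterns: stems ending in -t or -w insert -ez- after the first vowel; stems ending in -s add the prefix ha-; stems ending in -r add -eka.
So tarev → tarevuv.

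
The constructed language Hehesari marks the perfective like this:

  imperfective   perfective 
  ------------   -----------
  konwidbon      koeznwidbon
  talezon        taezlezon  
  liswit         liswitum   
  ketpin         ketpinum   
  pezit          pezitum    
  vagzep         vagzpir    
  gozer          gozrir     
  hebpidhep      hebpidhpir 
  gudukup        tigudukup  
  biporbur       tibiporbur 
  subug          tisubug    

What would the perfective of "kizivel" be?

konwidbon and ketpin both end in -n yet inflect differently (koeznwidbon, ketpinum), so the final letter is not what conditions the rule; the last vowel is.
"kizivel" has last vowel 'e'. The stems whose last vowel is 'e' (vagzep → vagzpir, gozer → gozrir, hebpidhep → hebpidhpir) delete the last vowel and add -ir.
The other patterns: stems whose last vowel is 'o' insert -ez- after the first vowel; stems whose last vowel is 'i' add -um; stems whose last vowel is 'u' add the prefix ti-.
So kizivel → kizivlir.

kizivlir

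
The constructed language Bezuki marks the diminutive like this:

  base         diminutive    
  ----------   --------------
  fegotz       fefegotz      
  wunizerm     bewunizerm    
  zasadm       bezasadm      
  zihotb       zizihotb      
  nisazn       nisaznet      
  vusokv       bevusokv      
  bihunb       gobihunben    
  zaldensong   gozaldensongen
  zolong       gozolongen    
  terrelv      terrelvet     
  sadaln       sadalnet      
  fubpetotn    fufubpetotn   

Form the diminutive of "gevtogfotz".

"gevtogfotz" has second-to-last letter 't'. The stems whose second-to-last letter is 't' (fubpetotn → fufubpetotn, fegotz → fefegotz, zihotb → zizihotb) repeat the first consonant+vowel as a prefix.
The other patterns: stems whose second-to-last letter is 'l' or 'z' add -et; stems whose second-to-last letter is 'n' add go- … -en around the stem; stems whose second-to-last letter is 'd', 'k' or 'r' add the prefix be-.
So gevtogfotz → gegevtogfotz.

gegevtogfotz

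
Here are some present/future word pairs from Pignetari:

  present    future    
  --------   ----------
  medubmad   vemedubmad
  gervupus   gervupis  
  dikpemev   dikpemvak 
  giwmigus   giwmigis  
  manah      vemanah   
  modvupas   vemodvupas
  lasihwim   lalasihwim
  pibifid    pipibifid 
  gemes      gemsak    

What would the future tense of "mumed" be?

mumdak

medubmad and pibifid both end in -d yet inflect differently (vemedubmad, pipibifid), so the final letter is not what conditions the rule; the last vowel is.
"mumed" has last vowel 'e'. The stems whose last vowel is 'e' (gemes → gemsak, dikpemev → dikpemvak) delete the last vowel and add -ak.
The other patterns: stems whose last vowel is 'a' add the prefix ve-; stems whose last vowel is 'i' repeat the first consonant+vowel as a prefix; stems whose last vowel is 'u' change the last vowel to 'i'.
So mumed → mumdak.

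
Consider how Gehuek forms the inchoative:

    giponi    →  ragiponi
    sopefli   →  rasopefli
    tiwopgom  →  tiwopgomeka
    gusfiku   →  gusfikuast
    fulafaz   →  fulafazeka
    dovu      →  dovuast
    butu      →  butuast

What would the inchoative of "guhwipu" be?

gusfiku and giponi both begin with g- yet inflect differently (gusfikuast, ragiponi), so the first letter is not what conditions the rule; the final letter is.
"guhwipu" ends in -u. The stems ending in -u (butu → butuast, dovu → dovuast, gusfiku → gusfikuast) add -ast.
The other patterns: stems ending in -i add the prefix ra-; stems ending in -m or -z add -eka.
So guhwipu → guhwipuast.

guhwipuast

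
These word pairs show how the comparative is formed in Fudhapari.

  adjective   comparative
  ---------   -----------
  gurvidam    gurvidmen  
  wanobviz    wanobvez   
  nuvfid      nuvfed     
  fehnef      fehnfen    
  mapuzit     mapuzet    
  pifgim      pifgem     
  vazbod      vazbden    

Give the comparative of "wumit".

wumet

"wumit" has last vowel 'i'. The stems whose last vowel is 'i' (pifgim → pifgem, wanobviz → wanobvez, mapuzit → mapuzet) change the last vowel to 'e'.
So wumit → wumet.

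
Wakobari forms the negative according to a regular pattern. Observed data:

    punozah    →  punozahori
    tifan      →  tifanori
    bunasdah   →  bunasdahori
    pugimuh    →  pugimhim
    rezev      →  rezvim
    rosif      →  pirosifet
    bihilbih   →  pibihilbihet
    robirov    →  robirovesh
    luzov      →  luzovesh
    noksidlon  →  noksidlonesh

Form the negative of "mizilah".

punozah and pugimuh both end in -h yet inflect differently (punozahori, pugimhim), so the final letter is not what conditions the rule; the last vowel is.
"mizilah" has last vowel 'a'. The stems whose last vowel is 'a' (punozah → punozahori, tifan → tifanori, bunasdah → bunasdahori) add -ori.
The other patterns: stems whose last vowel is 'e' or 'u' delete the last vowel and add -im; stems whose last vowel is 'i' add pi- … -et around the stem; stems whose last vowel is 'o' add -esh.
So mizilah → mizilahori.

mizilahori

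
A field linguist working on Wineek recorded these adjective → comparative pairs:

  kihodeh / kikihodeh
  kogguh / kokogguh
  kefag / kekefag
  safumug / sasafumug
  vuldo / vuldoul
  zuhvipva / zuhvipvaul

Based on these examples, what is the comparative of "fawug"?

fafawug

"fawug" ends in a consonant. The stems ending in a consonant (kihodeh → kikihodeh, kogguh → kokogguh, kefag → kekefag) repeat the first consonant+vowel as a prefix.
The other pattern: stems ending in a vowel add -ul.
So fawug → fafawug.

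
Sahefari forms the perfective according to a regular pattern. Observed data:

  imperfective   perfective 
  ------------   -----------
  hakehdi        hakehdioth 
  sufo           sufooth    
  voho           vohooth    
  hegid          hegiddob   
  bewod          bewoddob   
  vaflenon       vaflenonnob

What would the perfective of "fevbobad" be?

hakehdi and hegid both have last vowel 'i' yet inflect differently (hakehdioth, hegiddob), so the last vowel is not what conditions the rule; whether the stem ends in a vowel or a consonant is.
"fevbobad" ends in a consonant. The stems ending in a consonant (hegid → hegiddob, bewod → bewoddob, vaflenon → vaflenonnob) double the final consonant and add -ob.
The other pattern: stems ending in a vowel add -oth.
So fevbobad → fevbobaddob.

fevbobaddob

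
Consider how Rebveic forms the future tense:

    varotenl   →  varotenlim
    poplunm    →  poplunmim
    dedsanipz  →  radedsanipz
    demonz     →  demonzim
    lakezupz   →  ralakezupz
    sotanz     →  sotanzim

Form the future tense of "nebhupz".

"nebhupz" has second-to-last letter 'p'. The stems whose second-to-last letter is 'p' (lakezupz → ralakezupz, dedsanipz → radedsanipz) add the prefix ra-.
So nebhupz → ranebhupz.

ranebhupz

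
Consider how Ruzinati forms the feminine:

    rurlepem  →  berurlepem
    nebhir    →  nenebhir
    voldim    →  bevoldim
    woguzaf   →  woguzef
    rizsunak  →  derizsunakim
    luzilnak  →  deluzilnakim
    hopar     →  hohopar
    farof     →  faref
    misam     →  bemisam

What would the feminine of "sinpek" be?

desinpekim

rizsunak and woguzaf both have last vowel 'a' yet inflect differently (derizsunakim, woguzef), so the last vowel is not what conditions the rule; the final letter is.
"sinpek" ends in -k. The stems ending in -k (rizsunak → derizsunakim, luzilnak → deluzilnakim) add de- … -im around the stem.
So sinpek → desinpekim.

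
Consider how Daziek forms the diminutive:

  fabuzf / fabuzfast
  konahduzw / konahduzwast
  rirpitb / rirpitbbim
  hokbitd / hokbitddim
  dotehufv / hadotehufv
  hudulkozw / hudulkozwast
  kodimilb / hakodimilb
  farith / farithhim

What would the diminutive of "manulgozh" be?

manulgozhast

rirpitb and kodimilb both end in -b yet inflect differently (rirpitbbim, hakodimilb), so the final letter is not what conditions the rule; the second-to-last letter is.
"manulgozh" has second-to-last letter 'z'. The stems whose second-to-last letter is 'z' (hudulkozw → hudulkozwast, fabuzf → fabuzfast, konahduzw → konahduzwast) add -ast.
The other patterns: stems whose second-to-last letter is 't' double the final consonant and add -im; stems whose second-to-last letter is 'f' or 'l' add the prefix ha-.
So manulgozh → manulgozhast.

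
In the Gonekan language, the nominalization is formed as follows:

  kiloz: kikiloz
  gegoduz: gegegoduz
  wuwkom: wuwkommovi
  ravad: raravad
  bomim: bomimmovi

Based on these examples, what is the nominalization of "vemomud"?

vevemomud

wuwkom and kiloz both have last vowel 'o' yet inflect differently (wuwkommovi, kikiloz), so the last vowel is not what conditions the rule; the final letter is.
"vemomud" ends in -d. The one such stem in the data (ravad → raravad) repeats the first consonant+vowel as a prefix (as do kiloz, gegoduz), so the same rule applies.
The other pattern: stems ending in -m double the final consonant and add -ovi.
So vemomud → vevemomud.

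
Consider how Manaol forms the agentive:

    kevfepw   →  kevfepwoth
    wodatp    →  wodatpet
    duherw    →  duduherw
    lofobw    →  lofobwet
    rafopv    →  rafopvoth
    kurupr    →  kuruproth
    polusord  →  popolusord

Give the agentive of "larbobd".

larbobdet

"larbobd" has second-to-last letter 'b'. The one such stem in the data (lofobw → lofobwet) adds -et, so the same rule applies.
So larbobd → larbobdet.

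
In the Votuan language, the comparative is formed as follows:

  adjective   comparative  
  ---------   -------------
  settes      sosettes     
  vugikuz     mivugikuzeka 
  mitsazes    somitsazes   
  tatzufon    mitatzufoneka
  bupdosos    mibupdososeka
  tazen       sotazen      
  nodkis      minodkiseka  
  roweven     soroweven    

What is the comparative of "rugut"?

miruguteka

roweven and tatzufon both end in -n yet inflect differently (soroweven, mitatzufoneka), so the final letter is not what conditions the rule; the last vowel is.
"rugut" has last vowel 'u'. The one such stem in the data (vugikuz → mivugikuzeka) adds mi- … -eka around the stem, so the same rule applies.
The other pattern: stems whose last vowel is 'e' add the prefix so-.
So rugut → miruguteka.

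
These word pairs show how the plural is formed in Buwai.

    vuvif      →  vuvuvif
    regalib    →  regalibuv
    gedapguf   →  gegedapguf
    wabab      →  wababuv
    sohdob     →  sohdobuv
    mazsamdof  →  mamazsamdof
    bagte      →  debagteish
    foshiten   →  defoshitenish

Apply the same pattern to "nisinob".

mazsamdof and sohdob both have last vowel 'o' yet inflect differently (mamazsamdof, sohdobuv), so the last vowel is not what conditions the rule; the final letter is.
"nisinob" ends in -b. The stems ending in -b (sohdob → sohdobuv, regalib → regalibuv, wabab → wababuv) add -uv.
The other patterns: stems ending in -f repeat the first consonant+vowel as a prefix; stems ending in -e or -n add de- … -ish around the stem.
So nisinob → nisinobuv.

nisinobuv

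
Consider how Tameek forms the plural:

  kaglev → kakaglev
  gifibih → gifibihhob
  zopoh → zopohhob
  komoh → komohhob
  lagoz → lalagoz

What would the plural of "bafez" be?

"bafez" ends in -z. The one such stem in the data (lagoz → lalagoz) repeats the first consonant+vowel as a prefix (as does kaglev), so the same rule applies.
The other pattern: stems ending in -h double the final consonant and add -ob.
So bafez → babafez.

babafez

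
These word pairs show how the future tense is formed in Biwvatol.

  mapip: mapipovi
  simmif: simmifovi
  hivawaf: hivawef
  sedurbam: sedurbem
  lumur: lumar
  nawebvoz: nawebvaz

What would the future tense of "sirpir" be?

"sirpir" has last vowel 'i'. The stems whose last vowel is 'i' (mapip → mapipovi, simmif → simmifovi) add -ovi.
So sirpir → sirpirovi.

sirpirovi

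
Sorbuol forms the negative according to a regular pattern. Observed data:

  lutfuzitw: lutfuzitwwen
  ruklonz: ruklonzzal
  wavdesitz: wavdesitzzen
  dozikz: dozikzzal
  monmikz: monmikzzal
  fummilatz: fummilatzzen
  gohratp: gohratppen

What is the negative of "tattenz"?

fummilatz and dozikz both end in -z yet inflect differently (fummilatzzen, dozikzzal), so the final letter is not what conditions the rule; the second-to-last letter is.
"tattenz" has second-to-last letter 'n'. The one such stem in the data (ruklonz → ruklonzzal) doubles the final consonant and adds -al (as do dozikz, monmikz), so the same rule applies.
So tattenz → tattenzzal.

tattenzzal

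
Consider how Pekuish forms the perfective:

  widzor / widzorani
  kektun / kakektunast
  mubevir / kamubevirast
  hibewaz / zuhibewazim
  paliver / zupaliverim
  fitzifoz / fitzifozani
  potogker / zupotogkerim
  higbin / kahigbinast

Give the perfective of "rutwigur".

fitzifoz and hibewaz both end in -z yet inflect differently (fitzifozani, zuhibewazim), so the final letter is not what conditions the rule; the last vowel is.
"rutwigur" has last vowel 'u'. The one such stem in the data (kektun → kakektunast) adds ka- … -ast around the stem, so the same rule applies.
So rutwigur → karutwigurast.

karutwigurast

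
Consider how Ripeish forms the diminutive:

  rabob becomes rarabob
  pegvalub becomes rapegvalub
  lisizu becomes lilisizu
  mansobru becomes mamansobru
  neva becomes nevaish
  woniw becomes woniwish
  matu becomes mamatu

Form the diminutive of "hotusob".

rahotusob

"hotusob" ends in -b. The stems ending in -b (pegvalub → rapegvalub, rabob → rarabob) add the prefix ra-.
The other patterns: stems ending in -u repeat the first consonant+vowel as a prefix; stems ending in -a or -w add -ish.
So hotusob → rahotusob.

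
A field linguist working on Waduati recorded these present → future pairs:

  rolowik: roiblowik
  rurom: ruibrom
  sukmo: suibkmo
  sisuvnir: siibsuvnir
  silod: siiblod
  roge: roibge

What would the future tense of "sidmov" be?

Every pair shown (rolowik → roiblowik, rurom → ruibrom, sukmo → suibkmo, …) follows the same rule: insert -ib- after the first vowel.
So sidmov → siibdmov.

siibdmov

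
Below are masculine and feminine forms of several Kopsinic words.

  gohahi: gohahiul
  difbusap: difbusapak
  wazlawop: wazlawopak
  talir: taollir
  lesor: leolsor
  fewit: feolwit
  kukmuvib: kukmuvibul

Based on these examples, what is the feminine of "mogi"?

wazlawop and lesor both have last vowel 'o' yet inflect differently (wazlawopak, leolsor), so the last vowel is not what conditions the rule; the final letter is.
"mogi" ends in -i. The one such stem in the data (gohahi → gohahiul) adds -ul, so the same rule applies.
So mogi → mogiul.

mogiul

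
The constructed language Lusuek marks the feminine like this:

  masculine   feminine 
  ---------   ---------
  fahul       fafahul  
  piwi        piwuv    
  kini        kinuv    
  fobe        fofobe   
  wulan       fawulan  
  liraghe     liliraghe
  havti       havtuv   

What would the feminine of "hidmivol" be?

fobe and piwi both have 2 vowels yet inflect differently (fofobe, piwuv), so the number of vowels is not what conditions the rule; the final letter is.
"hidmivol" ends in -l. The one such stem in the data (fahul → fafahul) adds the prefix fa-, so the same rule applies.
The other patterns: stems ending in -e repeat the first consonant+vowel as a prefix; stems ending in -i drop the final letter and add -uv.
So hidmivol → fahidmivol.

fahidmivol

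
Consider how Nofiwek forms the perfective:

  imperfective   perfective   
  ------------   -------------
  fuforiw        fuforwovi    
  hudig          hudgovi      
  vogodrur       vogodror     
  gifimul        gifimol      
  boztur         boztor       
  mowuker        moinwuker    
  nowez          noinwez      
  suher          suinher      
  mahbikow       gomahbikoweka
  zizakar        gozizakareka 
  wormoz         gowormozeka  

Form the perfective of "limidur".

limidor

"limidur" has last vowel 'u'. The stems whose last vowel is 'u' (vogodrur → vogodror, gifimul → gifimol, boztur → boztor) change the last vowel to 'o'.
So limidur → limidor.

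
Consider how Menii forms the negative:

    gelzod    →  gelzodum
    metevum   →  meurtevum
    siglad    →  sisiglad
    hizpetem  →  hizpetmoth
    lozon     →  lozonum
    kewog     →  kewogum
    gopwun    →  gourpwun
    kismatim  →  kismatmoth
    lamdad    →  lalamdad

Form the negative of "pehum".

peurhum

lozon and gopwun both end in -n yet inflect differently (lozonum, gourpwun), so the final letter is not what conditions the rule; the last vowel is.
"pehum" has last vowel 'u'. The stems whose last vowel is 'u' (metevum → meurtevum, gopwun → gourpwun) insert -ur- after the first vowel.
The other patterns: stems whose last vowel is 'o' add -um; stems whose last vowel is 'a' repeat the first consonant+vowel as a prefix; stems whose last vowel is 'e' or 'i' delete the last vowel and add -oth.
So pehum → peurhum.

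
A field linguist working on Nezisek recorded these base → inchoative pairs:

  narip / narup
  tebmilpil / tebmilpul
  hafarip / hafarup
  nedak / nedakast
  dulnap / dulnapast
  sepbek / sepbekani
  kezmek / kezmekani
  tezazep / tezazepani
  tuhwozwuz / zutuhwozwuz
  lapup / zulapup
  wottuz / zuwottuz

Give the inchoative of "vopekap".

narip and dulnap both end in -p yet inflect differently (narup, dulnapast), so the final letter is not what conditions the rule; the last vowel is.
"vopekap" has last vowel 'a'. The stems whose last vowel is 'a' (nedak → nedakast, dulnap → dulnapast) add -ast.
The other patterns: stems whose last vowel is 'i' change the last vowel to 'u'; stems whose last vowel is 'e' add -ani; stems whose last vowel is 'u' add the prefix zu-.
So vopekap → vopekapast.

vopekapast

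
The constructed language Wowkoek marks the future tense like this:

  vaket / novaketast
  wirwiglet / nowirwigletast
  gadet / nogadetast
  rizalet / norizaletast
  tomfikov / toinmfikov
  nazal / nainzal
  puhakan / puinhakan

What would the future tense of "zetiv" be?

wirwiglet and tomfikov both have 3 vowels yet inflect differently (nowirwigletast, toinmfikov), so the number of vowels is not what conditions the rule; the final letter is.
"zetiv" ends in -v. The one such stem in the data (tomfikov → toinmfikov) inserts -in- after the first vowel (as do nazal, puhakan), so the same rule applies.
The other pattern: stems ending in -t add no- … -ast around the stem.
So zetiv → zeintiv.

zeintiv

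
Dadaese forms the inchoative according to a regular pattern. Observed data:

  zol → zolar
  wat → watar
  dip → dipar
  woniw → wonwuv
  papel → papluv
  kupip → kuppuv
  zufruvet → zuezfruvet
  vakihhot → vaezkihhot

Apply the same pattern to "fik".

fikar

"fik" has 1 vowel. The stems with 1 vowel (zol → zolar, wat → watar, dip → dipar) add -ar.
The other patterns: stems with 2 vowels delete the last vowel and add -uv; stems with 3 vowels insert -ez- after the first vowel.
So fik → fikar.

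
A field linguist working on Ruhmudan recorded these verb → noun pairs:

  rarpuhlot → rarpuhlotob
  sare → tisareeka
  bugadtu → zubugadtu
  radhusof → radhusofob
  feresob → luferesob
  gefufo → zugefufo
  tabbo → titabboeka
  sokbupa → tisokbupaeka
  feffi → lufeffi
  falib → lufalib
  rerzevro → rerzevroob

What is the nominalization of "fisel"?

"fisel" begins with f-. The stems beginning with f- (falib → lufalib, feresob → luferesob, feffi → lufeffi) add the prefix lu-.
The other patterns: stems beginning with r- add -ob; stems beginning with s- or t- add ti- … -eka around the stem; stems beginning with b- or g- add the prefix zu-.
So fisel → lufisel.

lufisel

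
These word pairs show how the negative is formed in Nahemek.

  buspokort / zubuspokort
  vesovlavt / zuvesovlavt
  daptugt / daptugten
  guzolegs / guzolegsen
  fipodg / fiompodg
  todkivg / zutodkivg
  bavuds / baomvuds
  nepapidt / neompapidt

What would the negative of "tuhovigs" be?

bavuds and guzolegs both end in -s yet inflect differently (baomvuds, guzolegsen), so the final letter is not what conditions the rule; the second-to-last letter is.
"tuhovigs" has second-to-last letter 'g'. The stems whose second-to-last letter is 'g' (guzolegs → guzolegsen, daptugt → daptugten) add -en.
The other patterns: stems whose second-to-last letter is 'd' insert -om- after the first vowel; stems whose second-to-last letter is 'r' or 'v' add the prefix zu-.
So tuhovigs → tuhovigsen.

tuhovigsen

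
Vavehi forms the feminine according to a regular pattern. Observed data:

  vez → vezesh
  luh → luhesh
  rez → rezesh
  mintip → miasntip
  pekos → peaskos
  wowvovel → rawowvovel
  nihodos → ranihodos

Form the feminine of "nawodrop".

pekos and nihodos both end in -s yet inflect differently (peaskos, ranihodos), so the final letter is not what conditions the rule; the number of vowels is.
"nawodrop" has 3 vowels. The stems with 3 vowels (wowvovel → rawowvovel, nihodos → ranihodos) add the prefix ra-.
So nawodrop → ranawodrop.

ranawodrop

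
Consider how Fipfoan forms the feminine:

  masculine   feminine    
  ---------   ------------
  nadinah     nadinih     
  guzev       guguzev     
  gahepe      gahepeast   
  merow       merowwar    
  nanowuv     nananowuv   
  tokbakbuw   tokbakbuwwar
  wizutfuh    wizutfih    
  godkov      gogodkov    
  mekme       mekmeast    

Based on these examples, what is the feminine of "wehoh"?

wizutfuh and tokbakbuw both have last vowel 'u' yet inflect differently (wizutfih, tokbakbuwwar), so the last vowel is not what conditions the rule; the final letter is.
"wehoh" ends in -h. The stems ending in -h (wizutfuh → wizutfih, nadinah → nadinih) change the last vowel to 'i'.
So wehoh → wehih.

wehih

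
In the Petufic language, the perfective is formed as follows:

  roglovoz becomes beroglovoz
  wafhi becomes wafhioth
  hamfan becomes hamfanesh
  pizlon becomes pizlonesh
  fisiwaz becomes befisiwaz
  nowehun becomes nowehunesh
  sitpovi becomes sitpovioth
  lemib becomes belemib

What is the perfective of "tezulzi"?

"tezulzi" ends in -i. The stems ending in -i (wafhi → wafhioth, sitpovi → sitpovioth) add -oth.
The other patterns: stems ending in -n add -esh; stems ending in -b or -z add the prefix be-.
So tezulzi → tezulzioth.

tezulzioth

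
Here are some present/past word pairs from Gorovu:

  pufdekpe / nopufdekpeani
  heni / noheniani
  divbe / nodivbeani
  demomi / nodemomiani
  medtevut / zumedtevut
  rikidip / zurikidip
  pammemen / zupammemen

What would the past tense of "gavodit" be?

heni and rikidip both have last vowel 'i' yet inflect differently (noheniani, zurikidip), so the last vowel is not what conditions the rule; whether the stem ends in a vowel or a consonant is.
"gavodit" ends in a consonant. The stems ending in a consonant (medtevut → zumedtevut, rikidip → zurikidip, pammemen → zupammemen) add the prefix zu-.
So gavodit → zugavodit.

zugavodit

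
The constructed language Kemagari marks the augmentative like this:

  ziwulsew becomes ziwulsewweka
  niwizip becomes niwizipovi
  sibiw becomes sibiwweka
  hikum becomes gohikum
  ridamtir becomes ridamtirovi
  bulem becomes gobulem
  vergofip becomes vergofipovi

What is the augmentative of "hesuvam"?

gohesuvam

"hesuvam" ends in -m. The stems ending in -m (hikum → gohikum, bulem → gobulem) add the prefix go-.
So hesuvam → gohesuvam.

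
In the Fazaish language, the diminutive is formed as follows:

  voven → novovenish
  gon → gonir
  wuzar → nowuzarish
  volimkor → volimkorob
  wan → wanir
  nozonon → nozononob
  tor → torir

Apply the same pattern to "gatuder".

"gatuder" has 3 vowels. The stems with 3 vowels (nozonon → nozononob, volimkor → volimkorob) add -ob.
So gatuder → gatuderob.

gatuderob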